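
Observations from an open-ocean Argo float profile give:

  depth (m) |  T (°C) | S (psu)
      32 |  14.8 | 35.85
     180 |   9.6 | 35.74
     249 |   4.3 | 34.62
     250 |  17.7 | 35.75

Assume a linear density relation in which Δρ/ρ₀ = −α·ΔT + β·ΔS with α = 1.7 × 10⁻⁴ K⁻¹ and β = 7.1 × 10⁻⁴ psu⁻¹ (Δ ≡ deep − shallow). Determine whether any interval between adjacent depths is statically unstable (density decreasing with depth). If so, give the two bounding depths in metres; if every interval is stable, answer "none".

249–250 m

Evaluate Δρ/ρ₀ = −αΔT + βΔS across each adjacent pair:
  32–180 m: −αΔT+βΔS = −(1.7 × 10⁻⁴)(-5.2)+(7.1 × 10⁻⁴)(-0.11) = 8.1 × 10⁻⁴ → stable
  180–249 m: −αΔT+βΔS = −(1.7 × 10⁻⁴)(-5.3)+(7.1 × 10⁻⁴)(-1.12) = 1.1 × 10⁻⁴ → stable
  249–250 m: −αΔT+βΔS = −(1.7 × 10⁻⁴)(+13.4)+(7.1 × 10⁻⁴)(+1.13) = -1.5 × 10⁻³ → UNSTABLE
The 249–250 m interval has Δρ < 0: lighter water underlies denser water.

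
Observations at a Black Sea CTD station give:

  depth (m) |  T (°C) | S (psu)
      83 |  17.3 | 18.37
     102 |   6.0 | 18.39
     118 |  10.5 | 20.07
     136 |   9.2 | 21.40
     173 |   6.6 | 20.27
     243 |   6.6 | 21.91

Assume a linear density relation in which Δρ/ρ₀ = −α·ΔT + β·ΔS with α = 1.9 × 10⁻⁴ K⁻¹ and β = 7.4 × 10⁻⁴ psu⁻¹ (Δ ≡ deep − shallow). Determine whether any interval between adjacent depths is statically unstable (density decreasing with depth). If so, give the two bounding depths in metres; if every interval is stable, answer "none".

Evaluate Δρ/ρ₀ = −αΔT + βΔS across each adjacent pair:
  83–102 m: −αΔT+βΔS = −(1.9 × 10⁻⁴)(-11.3)+(7.4 × 10⁻⁴)(+0.02) = 2.2 × 10⁻³ → stable
  102–118 m: −αΔT+βΔS = −(1.9 × 10⁻⁴)(+4.5)+(7.4 × 10⁻⁴)(+1.68) = 3.9 × 10⁻⁴ → stable
  118–136 m: −αΔT+βΔS = −(1.9 × 10⁻⁴)(-1.3)+(7.4 × 10⁻⁴)(+1.33) = 1.2 × 10⁻³ → stable
  136–173 m: −αΔT+βΔS = −(1.9 × 10⁻⁴)(-2.6)+(7.4 × 10⁻⁴)(-1.13) = -3.4 × 10⁻⁴ → UNSTABLE
  173–243 m: −αΔT+βΔS = −(1.9 × 10⁻⁴)(+0.0)+(7.4 × 10⁻⁴)(+1.64) = 1.2 × 10⁻³ → stable
The 136–173 m interval has Δρ < 0: lighter water underlies denser water.

136–173 m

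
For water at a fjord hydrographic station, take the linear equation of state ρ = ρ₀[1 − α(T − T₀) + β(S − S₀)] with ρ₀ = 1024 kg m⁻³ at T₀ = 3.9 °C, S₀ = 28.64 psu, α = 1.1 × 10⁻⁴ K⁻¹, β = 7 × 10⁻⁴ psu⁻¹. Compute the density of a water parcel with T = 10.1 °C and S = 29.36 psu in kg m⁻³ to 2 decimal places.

1023.82 kg m⁻³

T − T₀ = +6.2 K, S − S₀ = +0.72 psu.
Bracket = 1 − α·(+6.2) + β·(+0.72) = 1 + (-1.78 × 10⁻⁴) = 0.9998220.
ρ = 1024 × 0.9998220 = 1023.82 kg m⁻³.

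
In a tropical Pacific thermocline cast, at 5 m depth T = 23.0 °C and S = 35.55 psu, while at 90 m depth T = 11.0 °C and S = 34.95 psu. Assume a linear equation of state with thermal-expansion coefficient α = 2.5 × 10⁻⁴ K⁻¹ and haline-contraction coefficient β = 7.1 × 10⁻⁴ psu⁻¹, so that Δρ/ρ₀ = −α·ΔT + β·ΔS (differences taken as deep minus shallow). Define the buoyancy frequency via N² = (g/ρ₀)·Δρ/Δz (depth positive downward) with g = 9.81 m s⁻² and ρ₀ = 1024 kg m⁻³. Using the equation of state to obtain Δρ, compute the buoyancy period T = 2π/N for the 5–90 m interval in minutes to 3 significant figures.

6.08 min

ΔT = -12.0 K, ΔS = -0.60 psu (deep − shallow).
Δρ/ρ₀ = −αΔT + βΔS = 3.00 × 10⁻³ − 4.26 × 10⁻⁴ = 2.574 × 10⁻³, so Δρ ≈ 2.636 kg m⁻³.
N² = (g/ρ₀)·Δρ/Δz = g·(Δρ/ρ₀)/Δz = 9.81 × 2.574 × 10⁻³ / 85 = 2.9707 × 10⁻⁴ s⁻².
N = √(2.9707 × 10⁻⁴) = 0.017236 rad s⁻¹ → T = 2π/N = 364.54 s = 6.0757 min ≈ 6.08 min.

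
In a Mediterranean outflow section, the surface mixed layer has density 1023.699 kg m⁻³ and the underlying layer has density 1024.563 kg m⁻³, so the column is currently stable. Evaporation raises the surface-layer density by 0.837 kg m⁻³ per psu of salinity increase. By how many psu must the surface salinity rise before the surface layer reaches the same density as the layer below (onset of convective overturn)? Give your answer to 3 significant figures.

1.03 psu

Density deficit of the surface layer: 1024.563 − 1023.699 = 0.864 kg m⁻³.
Required change = 0.864 / 0.837 = 1.03 psu.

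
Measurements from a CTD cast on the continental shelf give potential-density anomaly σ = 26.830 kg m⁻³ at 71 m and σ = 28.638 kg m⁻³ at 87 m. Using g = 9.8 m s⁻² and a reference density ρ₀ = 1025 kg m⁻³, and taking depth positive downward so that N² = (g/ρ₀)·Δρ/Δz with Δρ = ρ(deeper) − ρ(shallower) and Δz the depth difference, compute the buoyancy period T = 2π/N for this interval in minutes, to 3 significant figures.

3.19 min

Δρ = 1028.638 − 1026.830 = 1.808 kg m⁻³ over Δz = 87 − 71 = 16 m.
N² = (9.8/1025) × (1.808/16) = 1.0804 × 10⁻³ s⁻².
N = √(1.0804 × 10⁻³) = 0.032869 rad s⁻¹, so T = 2π/N = 191.16 s = 3.1860 min ≈ 3.19 min.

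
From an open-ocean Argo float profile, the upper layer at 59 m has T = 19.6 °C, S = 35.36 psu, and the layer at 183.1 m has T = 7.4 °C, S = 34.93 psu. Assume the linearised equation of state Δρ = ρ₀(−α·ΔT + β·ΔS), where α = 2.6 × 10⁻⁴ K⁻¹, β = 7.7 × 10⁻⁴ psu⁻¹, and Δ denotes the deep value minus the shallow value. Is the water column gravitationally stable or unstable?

stable

ΔT = 7.4 − 19.6 = -12.2 K and ΔS = 34.93 − 35.36 = -0.43 psu (deep − shallow).
−αΔT = 3.172 × 10⁻³; βΔS = -3.311 × 10⁻⁴; sum Δρ/ρ₀ = 2.8409 × 10⁻³.
Δρ/ρ₀ > 0, so Δρ > 0: deeper water is denser → statically stable.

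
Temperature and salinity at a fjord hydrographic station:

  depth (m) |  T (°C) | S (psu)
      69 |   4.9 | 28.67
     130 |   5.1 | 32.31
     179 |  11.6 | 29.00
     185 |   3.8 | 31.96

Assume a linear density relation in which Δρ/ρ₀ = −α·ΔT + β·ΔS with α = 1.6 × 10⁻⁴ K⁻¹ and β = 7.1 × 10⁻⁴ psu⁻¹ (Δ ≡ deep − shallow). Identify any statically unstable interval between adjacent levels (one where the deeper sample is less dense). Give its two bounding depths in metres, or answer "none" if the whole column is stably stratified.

Evaluate Δρ/ρ₀ = −αΔT + βΔS across each adjacent pair:
  69–130 m: −αΔT+βΔS = −(1.6 × 10⁻⁴)(+0.2)+(7.1 × 10⁻⁴)(+3.64) = 2.6 × 10⁻³ → stable
  130–179 m: −αΔT+βΔS = −(1.6 × 10⁻⁴)(+6.5)+(7.1 × 10⁻⁴)(-3.31) = -3.4 × 10⁻³ → UNSTABLE
  179–185 m: −αΔT+βΔS = −(1.6 × 10⁻⁴)(-7.8)+(7.1 × 10⁻⁴)(+2.96) = 3.3 × 10⁻³ → stable
The 130–179 m interval has Δρ < 0: lighter water underlies denser water.

130–179 m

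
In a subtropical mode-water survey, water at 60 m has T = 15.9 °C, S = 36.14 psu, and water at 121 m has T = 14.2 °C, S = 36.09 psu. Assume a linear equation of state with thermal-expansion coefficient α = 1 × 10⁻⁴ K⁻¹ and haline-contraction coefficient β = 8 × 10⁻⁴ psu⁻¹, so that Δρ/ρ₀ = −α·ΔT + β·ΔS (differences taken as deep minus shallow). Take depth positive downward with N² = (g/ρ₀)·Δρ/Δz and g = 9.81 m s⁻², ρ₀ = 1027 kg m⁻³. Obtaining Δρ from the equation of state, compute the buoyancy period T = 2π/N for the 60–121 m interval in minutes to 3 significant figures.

22.9 min

ΔT = -1.7 K, ΔS = -0.05 psu (deep − shallow).
Δρ/ρ₀ = −αΔT + βΔS = 1.70 × 10⁻⁴ − 4.00 × 10⁻⁵ = 1.30 × 10⁻⁴, so Δρ ≈ 0.1335 kg m⁻³.
N² = (g/ρ₀)·Δρ/Δz = g·(Δρ/ρ₀)/Δz = 9.81 × 1.30 × 10⁻⁴ / 61 = 2.0907 × 10⁻⁵ s⁻².
N = √(2.0907 × 10⁻⁵) = 4.5724 × 10⁻³ rad s⁻¹ → T = 2π/N = 1.3742 × 10³ s = 22.903 min ≈ 22.9 min.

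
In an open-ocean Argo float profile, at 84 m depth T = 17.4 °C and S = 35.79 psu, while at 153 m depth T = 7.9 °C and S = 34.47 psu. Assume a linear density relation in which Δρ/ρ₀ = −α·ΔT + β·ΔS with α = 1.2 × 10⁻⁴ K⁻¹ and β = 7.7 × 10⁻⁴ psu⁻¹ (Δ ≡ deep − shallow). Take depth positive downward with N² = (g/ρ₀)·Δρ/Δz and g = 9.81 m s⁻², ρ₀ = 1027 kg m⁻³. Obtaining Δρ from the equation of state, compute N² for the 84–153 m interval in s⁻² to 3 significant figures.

1.76 × 10⁻⁵ s⁻²

ΔT = -9.5 K, ΔS = -1.32 psu (deep − shallow).
Δρ/ρ₀ = −αΔT + βΔS = 1.14 × 10⁻³ − 1.0164 × 10⁻³ = 1.236 × 10⁻⁴, so Δρ ≈ 0.1269 kg m⁻³.
N² = (g/ρ₀)·Δρ/Δz = g·(Δρ/ρ₀)/Δz = 9.81 × 1.236 × 10⁻⁴ / 69 = 1.7573 × 10⁻⁵ s⁻² ≈ 1.76 × 10⁻⁵ s⁻².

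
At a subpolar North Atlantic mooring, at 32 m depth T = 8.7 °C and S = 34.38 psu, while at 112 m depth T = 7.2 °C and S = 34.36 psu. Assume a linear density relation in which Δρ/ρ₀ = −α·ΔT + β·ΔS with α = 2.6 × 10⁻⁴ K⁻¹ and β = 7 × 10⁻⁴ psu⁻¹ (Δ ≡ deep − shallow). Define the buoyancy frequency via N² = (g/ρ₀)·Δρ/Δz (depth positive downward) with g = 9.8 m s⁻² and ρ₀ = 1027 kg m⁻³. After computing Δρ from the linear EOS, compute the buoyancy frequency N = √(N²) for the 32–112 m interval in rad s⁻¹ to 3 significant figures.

ΔT = -1.5 K, ΔS = -0.02 psu (deep − shallow).
Δρ/ρ₀ = −αΔT + βΔS = 3.90 × 10⁻⁴ − 1.40 × 10⁻⁵ = 3.76 × 10⁻⁴, so Δρ ≈ 0.3862 kg m⁻³.
N² = (g/ρ₀)·Δρ/Δz = g·(Δρ/ρ₀)/Δz = 9.8 × 3.76 × 10⁻⁴ / 80 = 4.6060 × 10⁻⁵ s⁻².
N = √(4.6060 × 10⁻⁵) = 6.7868 × 10⁻³ rad s⁻¹ ≈ 6.79 × 10⁻³ rad s⁻¹.

6.79 × 10⁻³ rad s⁻¹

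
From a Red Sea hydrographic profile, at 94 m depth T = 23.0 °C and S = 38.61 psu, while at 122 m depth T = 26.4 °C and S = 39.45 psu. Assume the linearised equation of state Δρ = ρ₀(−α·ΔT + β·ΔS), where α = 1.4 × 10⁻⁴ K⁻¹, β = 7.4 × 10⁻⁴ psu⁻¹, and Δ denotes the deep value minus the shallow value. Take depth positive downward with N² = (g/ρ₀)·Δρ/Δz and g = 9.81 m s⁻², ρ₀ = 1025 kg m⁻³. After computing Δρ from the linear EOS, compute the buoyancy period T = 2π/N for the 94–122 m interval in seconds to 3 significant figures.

880 s

ΔT = +3.4 K, ΔS = +0.84 psu (deep − shallow).
Δρ/ρ₀ = −αΔT + βΔS = -4.76 × 10⁻⁴ + 6.216 × 10⁻⁴ = 1.456 × 10⁻⁴, so Δρ ≈ 0.1492 kg m⁻³.
N² = (g/ρ₀)·Δρ/Δz = g·(Δρ/ρ₀)/Δz = 9.81 × 1.456 × 10⁻⁴ / 28 = 5.1012 × 10⁻⁵ s⁻².
N = √(5.1012 × 10⁻⁵) = 7.1423 × 10⁻³ rad s⁻¹ → T = 2π/N = 879.71 s ≈ 880 s.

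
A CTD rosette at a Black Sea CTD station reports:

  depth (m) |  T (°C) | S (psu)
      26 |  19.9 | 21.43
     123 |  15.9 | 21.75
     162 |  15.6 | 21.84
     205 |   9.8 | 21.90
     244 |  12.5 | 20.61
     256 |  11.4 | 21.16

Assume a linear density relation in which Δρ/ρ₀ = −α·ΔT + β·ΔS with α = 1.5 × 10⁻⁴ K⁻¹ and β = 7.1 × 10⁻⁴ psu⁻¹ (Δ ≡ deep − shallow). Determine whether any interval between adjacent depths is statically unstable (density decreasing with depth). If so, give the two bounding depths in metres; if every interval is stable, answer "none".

205–244 m

Evaluate Δρ/ρ₀ = −αΔT + βΔS across each adjacent pair:
  26–123 m: −αΔT+βΔS = −(1.5 × 10⁻⁴)(-4.0)+(7.1 × 10⁻⁴)(+0.32) = 8.3 × 10⁻⁴ → stable
  123–162 m: −αΔT+βΔS = −(1.5 × 10⁻⁴)(-0.3)+(7.1 × 10⁻⁴)(+0.09) = 1.1 × 10⁻⁴ → stable
  162–205 m: −αΔT+βΔS = −(1.5 × 10⁻⁴)(-5.8)+(7.1 × 10⁻⁴)(+0.06) = 9.1 × 10⁻⁴ → stable
  205–244 m: −αΔT+βΔS = −(1.5 × 10⁻⁴)(+2.7)+(7.1 × 10⁻⁴)(-1.29) = -1.3 × 10⁻³ → UNSTABLE
  244–256 m: −αΔT+βΔS = −(1.5 × 10⁻⁴)(-1.1)+(7.1 × 10⁻⁴)(+0.55) = 5.6 × 10⁻⁴ → stable
The 205–244 m interval has Δρ < 0: lighter water underlies denser water.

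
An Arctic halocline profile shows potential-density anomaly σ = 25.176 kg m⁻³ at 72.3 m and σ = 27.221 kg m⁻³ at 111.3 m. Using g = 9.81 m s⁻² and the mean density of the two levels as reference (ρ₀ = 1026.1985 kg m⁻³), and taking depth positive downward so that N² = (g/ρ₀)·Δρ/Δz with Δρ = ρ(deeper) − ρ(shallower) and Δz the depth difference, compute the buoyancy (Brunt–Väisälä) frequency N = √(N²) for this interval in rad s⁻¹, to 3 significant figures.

Δρ = 1027.221 − 1025.176 = 2.045 kg m⁻³ over Δz = 111.3 − 72.3 = 39 m.
N² = (9.81/1026.1985) × (2.045/39) = 5.0126 × 10⁻⁴ s⁻².
N = √(5.0126 × 10⁻⁴) = 0.022389 rad s⁻¹ ≈ 0.0224 rad s⁻¹.

0.0224 rad s⁻¹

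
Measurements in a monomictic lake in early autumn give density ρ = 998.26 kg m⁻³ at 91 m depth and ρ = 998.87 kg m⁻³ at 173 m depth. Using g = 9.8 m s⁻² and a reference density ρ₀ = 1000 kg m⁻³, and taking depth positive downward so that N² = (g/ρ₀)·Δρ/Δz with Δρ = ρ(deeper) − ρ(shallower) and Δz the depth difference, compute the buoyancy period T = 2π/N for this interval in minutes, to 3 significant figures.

12.3 min

Δρ = 998.87 − 998.26 = 0.61 kg m⁻³ over Δz = 173 − 91 = 82 m.
N² = (9.8/1000) × (0.61/82) = 7.2902 × 10⁻⁵ s⁻².
N = √(7.2902 × 10⁻⁵) = 8.5383 × 10⁻³ rad s⁻¹, so T = 2π/N = 735.88 s = 12.265 min ≈ 12.3 min.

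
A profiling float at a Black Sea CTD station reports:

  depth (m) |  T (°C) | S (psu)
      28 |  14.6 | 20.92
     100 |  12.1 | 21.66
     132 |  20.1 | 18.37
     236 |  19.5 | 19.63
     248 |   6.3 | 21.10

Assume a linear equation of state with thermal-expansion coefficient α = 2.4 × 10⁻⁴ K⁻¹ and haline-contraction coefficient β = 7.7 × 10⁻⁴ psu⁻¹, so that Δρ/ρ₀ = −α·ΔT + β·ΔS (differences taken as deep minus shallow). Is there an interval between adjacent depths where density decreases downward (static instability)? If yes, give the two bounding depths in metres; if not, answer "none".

Evaluate Δρ/ρ₀ = −αΔT + βΔS across each adjacent pair:
  28–100 m: −αΔT+βΔS = −(2.4 × 10⁻⁴)(-2.5)+(7.7 × 10⁻⁴)(+0.74) = 1.2 × 10⁻³ → stable
  100–132 m: −αΔT+βΔS = −(2.4 × 10⁻⁴)(+8.0)+(7.7 × 10⁻⁴)(-3.29) = -4.5 × 10⁻³ → UNSTABLE
  132–236 m: −αΔT+βΔS = −(2.4 × 10⁻⁴)(-0.6)+(7.7 × 10⁻⁴)(+1.26) = 1.1 × 10⁻³ → stable
  236–248 m: −αΔT+βΔS = −(2.4 × 10⁻⁴)(-13.2)+(7.7 × 10⁻⁴)(+1.47) = 4.3 × 10⁻³ → stable
The 100–132 m interval has Δρ < 0: lighter water underlies denser water.

100–132 m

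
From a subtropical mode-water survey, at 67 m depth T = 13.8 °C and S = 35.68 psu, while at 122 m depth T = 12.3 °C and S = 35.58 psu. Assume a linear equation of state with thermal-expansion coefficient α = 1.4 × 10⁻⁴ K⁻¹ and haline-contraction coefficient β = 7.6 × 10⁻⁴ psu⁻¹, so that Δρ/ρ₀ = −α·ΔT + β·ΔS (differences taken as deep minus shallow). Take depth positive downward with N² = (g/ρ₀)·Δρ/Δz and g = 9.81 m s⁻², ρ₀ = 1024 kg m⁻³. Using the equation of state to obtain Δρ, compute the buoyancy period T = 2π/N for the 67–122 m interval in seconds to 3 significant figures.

1.29 × 10³ s

ΔT = -1.5 K, ΔS = -0.10 psu (deep − shallow).
Δρ/ρ₀ = −αΔT + βΔS = 2.10 × 10⁻⁴ − 7.60 × 10⁻⁵ = 1.34 × 10⁻⁴, so Δρ ≈ 0.1372 kg m⁻³.
N² = (g/ρ₀)·Δρ/Δz = g·(Δρ/ρ₀)/Δz = 9.81 × 1.34 × 10⁻⁴ / 55 = 2.3901 × 10⁻⁵ s⁻².
N = √(2.3901 × 10⁻⁵) = 4.8889 × 10⁻³ rad s⁻¹ → T = 2π/N = 1.2852 × 10³ s ≈ 1.29 × 10³ s.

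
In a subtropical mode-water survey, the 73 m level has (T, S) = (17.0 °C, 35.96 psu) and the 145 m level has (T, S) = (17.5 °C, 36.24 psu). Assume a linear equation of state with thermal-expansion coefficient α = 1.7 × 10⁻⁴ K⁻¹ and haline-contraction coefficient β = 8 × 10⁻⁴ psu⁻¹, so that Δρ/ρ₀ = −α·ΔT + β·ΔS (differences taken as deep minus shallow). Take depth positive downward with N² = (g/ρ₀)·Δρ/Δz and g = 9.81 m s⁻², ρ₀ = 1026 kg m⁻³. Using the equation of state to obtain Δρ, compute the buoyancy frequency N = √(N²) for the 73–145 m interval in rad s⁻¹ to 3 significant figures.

4.35 × 10⁻³ rad s⁻¹

ΔT = +0.5 K, ΔS = +0.28 psu (deep − shallow).
Δρ/ρ₀ = −αΔT + βΔS = -8.50 × 10⁻⁵ + 2.24 × 10⁻⁴ = 1.39 × 10⁻⁴, so Δρ ≈ 0.1426 kg m⁻³.
N² = (g/ρ₀)·Δρ/Δz = g·(Δρ/ρ₀)/Δz = 9.81 × 1.39 × 10⁻⁴ / 72 = 1.8939 × 10⁻⁵ s⁻².
N = √(1.8939 × 10⁻⁵) = 4.3519 × 10⁻³ rad s⁻¹ ≈ 4.35 × 10⁻³ rad s⁻¹.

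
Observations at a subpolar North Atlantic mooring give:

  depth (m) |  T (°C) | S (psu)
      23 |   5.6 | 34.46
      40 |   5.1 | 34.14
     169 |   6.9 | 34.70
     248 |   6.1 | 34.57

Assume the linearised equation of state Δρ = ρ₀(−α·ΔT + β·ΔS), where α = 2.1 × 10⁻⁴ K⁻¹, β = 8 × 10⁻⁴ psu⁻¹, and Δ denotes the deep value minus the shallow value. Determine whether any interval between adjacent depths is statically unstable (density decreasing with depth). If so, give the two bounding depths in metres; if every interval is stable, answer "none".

23–40 m

Evaluate Δρ/ρ₀ = −αΔT + βΔS across each adjacent pair:
  23–40 m: −αΔT+βΔS = −(2.1 × 10⁻⁴)(-0.5)+(8 × 10⁻⁴)(-0.32) = -1.5 × 10⁻⁴ → UNSTABLE
  40–169 m: −αΔT+βΔS = −(2.1 × 10⁻⁴)(+1.8)+(8 × 10⁻⁴)(+0.56) = 7.0 × 10⁻⁵ → stable
  169–248 m: −αΔT+βΔS = −(2.1 × 10⁻⁴)(-0.8)+(8 × 10⁻⁴)(-0.13) = 6.4 × 10⁻⁵ → stable
The 23–40 m interval has Δρ < 0: lighter water underlies denser water.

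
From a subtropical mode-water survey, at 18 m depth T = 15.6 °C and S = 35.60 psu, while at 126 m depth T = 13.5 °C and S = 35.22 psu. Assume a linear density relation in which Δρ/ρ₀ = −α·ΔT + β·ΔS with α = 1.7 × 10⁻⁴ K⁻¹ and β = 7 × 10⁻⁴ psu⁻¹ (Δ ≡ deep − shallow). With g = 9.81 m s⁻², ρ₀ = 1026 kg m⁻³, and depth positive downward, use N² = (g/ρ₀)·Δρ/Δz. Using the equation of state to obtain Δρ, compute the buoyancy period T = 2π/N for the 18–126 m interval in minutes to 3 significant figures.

ΔT = -2.1 K, ΔS = -0.38 psu (deep − shallow).
Δρ/ρ₀ = −αΔT + βΔS = 3.57 × 10⁻⁴ − 2.66 × 10⁻⁴ = 9.10 × 10⁻⁵, so Δρ ≈ 0.09337 kg m⁻³.
N² = (g/ρ₀)·Δρ/Δz = g·(Δρ/ρ₀)/Δz = 9.81 × 9.10 × 10⁻⁵ / 108 = 8.2658 × 10⁻⁶ s⁻².
N = √(8.2658 × 10⁻⁶) = 2.8750 × 10⁻³ rad s⁻¹ → T = 2π/N = 2.1855 × 10³ s = 36.425 min ≈ 36.4 min.

36.4 min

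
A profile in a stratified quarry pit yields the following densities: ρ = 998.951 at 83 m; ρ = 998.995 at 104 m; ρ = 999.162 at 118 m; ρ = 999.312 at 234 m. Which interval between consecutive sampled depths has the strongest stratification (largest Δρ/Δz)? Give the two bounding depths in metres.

Compute the density gradient over each adjacent pair:
  83–104 m: Δρ/Δz = 0.044/21 = 2.1 × 10⁻³ kg m⁻⁴
  104–118 m: Δρ/Δz = 0.167/14 = 0.012 kg m⁻⁴
  118–234 m: Δρ/Δz = 0.150/116 = 1.3 × 10⁻³ kg m⁻⁴
The largest gradient is in the 104–118 m interval — the pycnocline.

104–118 m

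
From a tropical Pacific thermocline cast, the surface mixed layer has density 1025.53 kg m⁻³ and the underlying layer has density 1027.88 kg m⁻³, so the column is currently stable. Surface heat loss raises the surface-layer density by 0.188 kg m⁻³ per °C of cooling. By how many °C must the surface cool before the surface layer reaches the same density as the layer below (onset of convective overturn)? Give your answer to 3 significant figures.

12.5 °C

Density deficit of the surface layer: 1027.88 − 1025.53 = 2.35 kg m⁻³.
Required change = 2.35 / 0.188 = 12.5 °C.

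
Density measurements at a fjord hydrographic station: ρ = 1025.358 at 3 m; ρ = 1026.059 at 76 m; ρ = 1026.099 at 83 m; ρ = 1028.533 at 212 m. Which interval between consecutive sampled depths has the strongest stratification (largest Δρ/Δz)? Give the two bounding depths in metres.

83–212 m

Compute the density gradient over each adjacent pair:
  3–76 m: Δρ/Δz = 0.701/73 = 9.6 × 10⁻³ kg m⁻⁴
  76–83 m: Δρ/Δz = 0.040/7 = 5.7 × 10⁻³ kg m⁻⁴
  83–212 m: Δρ/Δz = 2.434/129 = 0.019 kg m⁻⁴
The largest gradient is in the 83–212 m interval — the pycnocline.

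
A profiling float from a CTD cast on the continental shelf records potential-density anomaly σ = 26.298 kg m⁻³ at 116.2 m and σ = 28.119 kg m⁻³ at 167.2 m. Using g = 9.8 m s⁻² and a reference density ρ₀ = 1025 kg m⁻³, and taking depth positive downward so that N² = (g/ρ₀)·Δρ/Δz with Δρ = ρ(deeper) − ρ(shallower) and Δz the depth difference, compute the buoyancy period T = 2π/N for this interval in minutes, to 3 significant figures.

5.67 min

Δρ = 1028.119 − 1026.298 = 1.821 kg m⁻³ over Δz = 167.2 − 116.2 = 51 m.
N² = (9.8/1025) × (1.821/51) = 3.4138 × 10⁻⁴ s⁻².
N = √(3.4138 × 10⁻⁴) = 0.018476 rad s⁻¹, so T = 2π/N = 340.07 s = 5.6678 min ≈ 5.67 min.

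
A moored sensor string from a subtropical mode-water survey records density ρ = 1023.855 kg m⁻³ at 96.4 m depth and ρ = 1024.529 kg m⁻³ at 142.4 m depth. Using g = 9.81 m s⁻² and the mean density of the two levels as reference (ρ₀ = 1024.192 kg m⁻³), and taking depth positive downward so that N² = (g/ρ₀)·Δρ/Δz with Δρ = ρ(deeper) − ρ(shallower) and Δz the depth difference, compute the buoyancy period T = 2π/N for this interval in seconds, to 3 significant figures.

530 s

Δρ = 1024.529 − 1023.855 = 0.674 kg m⁻³ over Δz = 142.4 − 96.4 = 46 m.
N² = (9.81/1024.192) × (0.674/46) = 1.4034 × 10⁻⁴ s⁻².
N = √(1.4034 × 10⁻⁴) = 0.011847 rad s⁻¹, so T = 2π/N = 530.36 s ≈ 530 s.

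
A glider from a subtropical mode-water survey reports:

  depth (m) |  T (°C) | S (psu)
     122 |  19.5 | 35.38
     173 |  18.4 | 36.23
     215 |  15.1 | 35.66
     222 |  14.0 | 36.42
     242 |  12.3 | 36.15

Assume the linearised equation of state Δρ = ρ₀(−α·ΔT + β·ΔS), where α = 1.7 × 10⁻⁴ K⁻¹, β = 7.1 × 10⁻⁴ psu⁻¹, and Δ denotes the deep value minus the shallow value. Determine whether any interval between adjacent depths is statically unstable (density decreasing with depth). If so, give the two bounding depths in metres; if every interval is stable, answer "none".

Evaluate Δρ/ρ₀ = −αΔT + βΔS across each adjacent pair:
  122–173 m: −αΔT+βΔS = −(1.7 × 10⁻⁴)(-1.1)+(7.1 × 10⁻⁴)(+0.85) = 7.9 × 10⁻⁴ → stable
  173–215 m: −αΔT+βΔS = −(1.7 × 10⁻⁴)(-3.3)+(7.1 × 10⁻⁴)(-0.57) = 1.6 × 10⁻⁴ → stable
  215–222 m: −αΔT+βΔS = −(1.7 × 10⁻⁴)(-1.1)+(7.1 × 10⁻⁴)(+0.76) = 7.3 × 10⁻⁴ → stable
  222–242 m: −αΔT+βΔS = −(1.7 × 10⁻⁴)(-1.7)+(7.1 × 10⁻⁴)(-0.27) = 9.7 × 10⁻⁵ → stable
Every interval has Δρ > 0: the column is stably stratified throughout.

none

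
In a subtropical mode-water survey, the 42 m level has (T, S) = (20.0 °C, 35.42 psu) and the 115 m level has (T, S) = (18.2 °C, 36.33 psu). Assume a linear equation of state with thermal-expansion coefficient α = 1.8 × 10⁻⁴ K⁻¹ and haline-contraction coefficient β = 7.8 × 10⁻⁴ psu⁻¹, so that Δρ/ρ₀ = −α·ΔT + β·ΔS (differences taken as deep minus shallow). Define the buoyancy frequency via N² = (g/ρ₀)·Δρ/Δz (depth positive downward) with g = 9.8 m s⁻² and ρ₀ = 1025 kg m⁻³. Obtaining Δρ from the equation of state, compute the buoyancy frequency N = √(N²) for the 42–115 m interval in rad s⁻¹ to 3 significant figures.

ΔT = -1.8 K, ΔS = +0.91 psu (deep − shallow).
Δρ/ρ₀ = −αΔT + βΔS = 3.24 × 10⁻⁴ + 7.098 × 10⁻⁴ = 1.0338 × 10⁻³, so Δρ ≈ 1.060 kg m⁻³.
N² = (g/ρ₀)·Δρ/Δz = g·(Δρ/ρ₀)/Δz = 9.8 × 1.0338 × 10⁻³ / 73 = 1.3878 × 10⁻⁴ s⁻².
N = √(1.3878 × 10⁻⁴) = 0.011780 rad s⁻¹ ≈ 0.0118 rad s⁻¹.

0.0118 rad s⁻¹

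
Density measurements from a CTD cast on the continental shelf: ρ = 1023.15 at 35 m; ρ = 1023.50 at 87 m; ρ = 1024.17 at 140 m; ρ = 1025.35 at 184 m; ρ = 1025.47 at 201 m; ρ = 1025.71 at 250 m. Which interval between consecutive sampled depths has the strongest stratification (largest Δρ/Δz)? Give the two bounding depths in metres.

Compute the density gradient over each adjacent pair:
  35–87 m: Δρ/Δz = 0.35/52 = 6.7 × 10⁻³ kg m⁻⁴
  87–140 m: Δρ/Δz = 0.67/53 = 0.013 kg m⁻⁴
  140–184 m: Δρ/Δz = 1.18/44 = 0.027 kg m⁻⁴
  184–201 m: Δρ/Δz = 0.12/17 = 7.1 × 10⁻³ kg m⁻⁴
  201–250 m: Δρ/Δz = 0.24/49 = 4.9 × 10⁻³ kg m⁻⁴
The largest gradient is in the 140–184 m interval — the pycnocline.

140–184 m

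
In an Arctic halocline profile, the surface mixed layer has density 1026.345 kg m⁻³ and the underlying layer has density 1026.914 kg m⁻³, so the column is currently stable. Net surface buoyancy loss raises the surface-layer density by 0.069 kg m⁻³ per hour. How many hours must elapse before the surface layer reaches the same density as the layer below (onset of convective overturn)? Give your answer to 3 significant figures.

Density deficit of the surface layer: 1026.914 − 1026.345 = 0.569 kg m⁻³.
Required change = 0.569 / 0.069 = 8.25 hours.

8.25 hours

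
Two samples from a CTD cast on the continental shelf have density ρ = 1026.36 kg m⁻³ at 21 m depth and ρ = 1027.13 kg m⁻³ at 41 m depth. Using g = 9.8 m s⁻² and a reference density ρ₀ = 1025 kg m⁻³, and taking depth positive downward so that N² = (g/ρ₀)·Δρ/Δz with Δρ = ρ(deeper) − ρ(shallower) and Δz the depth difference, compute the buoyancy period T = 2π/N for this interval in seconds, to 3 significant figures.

327 s

Δρ = 1027.13 − 1026.36 = 0.77 kg m⁻³ over Δz = 41 − 21 = 20 m.
N² = (9.8/1025) × (0.77/20) = 3.6810 × 10⁻⁴ s⁻².
N = √(3.6810 × 10⁻⁴) = 0.019186 rad s⁻¹, so T = 2π/N = 327.49 s ≈ 327 s.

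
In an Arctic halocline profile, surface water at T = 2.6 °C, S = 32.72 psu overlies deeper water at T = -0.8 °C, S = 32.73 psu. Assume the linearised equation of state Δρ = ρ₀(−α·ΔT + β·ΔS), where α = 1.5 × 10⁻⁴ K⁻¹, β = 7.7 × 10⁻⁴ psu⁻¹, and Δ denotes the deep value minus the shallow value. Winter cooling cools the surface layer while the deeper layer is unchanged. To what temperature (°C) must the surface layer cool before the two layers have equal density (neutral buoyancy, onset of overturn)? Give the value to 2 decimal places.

Neutral buoyancy requires Δρ = 0, i.e. −α(T_deep − T_surf′) + β(S_deep − S_surf) = 0.
T_surf′ = T_deep − (β/α)·ΔS = -0.8 − (7.7 × 10⁻⁴/1.5 × 10⁻⁴)·(+0.01) = -0.8513 °C.
Cooling required: 2.6 − (-0.8513) = 3.4513 °C.

-0.85 °C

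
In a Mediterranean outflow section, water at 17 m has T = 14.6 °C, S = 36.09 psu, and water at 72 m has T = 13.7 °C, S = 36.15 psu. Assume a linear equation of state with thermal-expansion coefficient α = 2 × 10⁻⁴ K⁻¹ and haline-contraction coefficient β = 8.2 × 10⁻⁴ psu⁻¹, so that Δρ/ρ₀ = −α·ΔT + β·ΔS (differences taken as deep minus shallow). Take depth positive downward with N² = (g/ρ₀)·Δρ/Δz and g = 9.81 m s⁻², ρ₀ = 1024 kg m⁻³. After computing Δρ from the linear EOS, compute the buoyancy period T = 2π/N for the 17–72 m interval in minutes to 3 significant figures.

16.4 min

ΔT = -0.9 K, ΔS = +0.06 psu (deep − shallow).
Δρ/ρ₀ = −αΔT + βΔS = 1.80 × 10⁻⁴ + 4.92 × 10⁻⁵ = 2.292 × 10⁻⁴, so Δρ ≈ 0.2347 kg m⁻³.
N² = (g/ρ₀)·Δρ/Δz = g·(Δρ/ρ₀)/Δz = 9.81 × 2.292 × 10⁻⁴ / 55 = 4.0881 × 10⁻⁵ s⁻².
N = √(4.0881 × 10⁻⁵) = 6.3938 × 10⁻³ rad s⁻¹ → T = 2π/N = 982.70 s = 16.378 min ≈ 16.4 min.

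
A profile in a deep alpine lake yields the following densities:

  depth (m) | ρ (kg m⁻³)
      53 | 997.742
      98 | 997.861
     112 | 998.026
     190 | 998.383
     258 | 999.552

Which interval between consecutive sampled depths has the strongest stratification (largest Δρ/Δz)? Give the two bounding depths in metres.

Compute the density gradient over each adjacent pair:
  53–98 m: Δρ/Δz = 0.119/45 = 2.6 × 10⁻³ kg m⁻⁴
  98–112 m: Δρ/Δz = 0.165/14 = 0.012 kg m⁻⁴
  112–190 m: Δρ/Δz = 0.357/78 = 4.6 × 10⁻³ kg m⁻⁴
  190–258 m: Δρ/Δz = 1.169/68 = 0.017 kg m⁻⁴
The largest gradient is in the 190–258 m interval — the pycnocline.

190–258 m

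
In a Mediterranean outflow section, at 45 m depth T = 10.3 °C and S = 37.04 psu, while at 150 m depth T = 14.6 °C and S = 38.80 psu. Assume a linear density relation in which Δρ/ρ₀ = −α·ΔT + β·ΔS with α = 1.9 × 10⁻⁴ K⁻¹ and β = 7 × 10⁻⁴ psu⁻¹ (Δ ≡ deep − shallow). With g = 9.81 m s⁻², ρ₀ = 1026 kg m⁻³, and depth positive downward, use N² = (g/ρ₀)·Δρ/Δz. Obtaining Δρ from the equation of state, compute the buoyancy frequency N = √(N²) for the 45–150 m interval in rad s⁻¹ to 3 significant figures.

ΔT = +4.3 K, ΔS = +1.76 psu (deep − shallow).
Δρ/ρ₀ = −αΔT + βΔS = -8.17 × 10⁻⁴ + 1.232 × 10⁻³ = 4.15 × 10⁻⁴, so Δρ ≈ 0.4258 kg m⁻³.
N² = (g/ρ₀)·Δρ/Δz = g·(Δρ/ρ₀)/Δz = 9.81 × 4.15 × 10⁻⁴ / 105 = 3.8773 × 10⁻⁵ s⁻².
N = √(3.8773 × 10⁻⁵) = 6.2268 × 10⁻³ rad s⁻¹ ≈ 6.23 × 10⁻³ rad s⁻¹.

6.23 × 10⁻³ rad s⁻¹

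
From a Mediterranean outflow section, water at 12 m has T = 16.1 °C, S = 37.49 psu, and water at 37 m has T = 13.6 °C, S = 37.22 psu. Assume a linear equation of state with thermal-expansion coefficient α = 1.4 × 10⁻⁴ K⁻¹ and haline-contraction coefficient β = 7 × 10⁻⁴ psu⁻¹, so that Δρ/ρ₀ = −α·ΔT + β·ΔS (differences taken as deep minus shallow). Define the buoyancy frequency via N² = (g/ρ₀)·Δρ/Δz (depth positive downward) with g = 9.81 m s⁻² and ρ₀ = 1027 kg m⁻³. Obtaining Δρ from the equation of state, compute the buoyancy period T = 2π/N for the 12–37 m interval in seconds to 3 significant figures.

791 s

ΔT = -2.5 K, ΔS = -0.27 psu (deep − shallow).
Δρ/ρ₀ = −αΔT + βΔS = 3.50 × 10⁻⁴ − 1.89 × 10⁻⁴ = 1.61 × 10⁻⁴, so Δρ ≈ 0.1653 kg m⁻³.
N² = (g/ρ₀)·Δρ/Δz = g·(Δρ/ρ₀)/Δz = 9.81 × 1.61 × 10⁻⁴ / 25 = 6.3176 × 10⁻⁵ s⁻².
N = √(6.3176 × 10⁻⁵) = 7.9483 × 10⁻³ rad s⁻¹ → T = 2π/N = 790.51 s ≈ 791 s.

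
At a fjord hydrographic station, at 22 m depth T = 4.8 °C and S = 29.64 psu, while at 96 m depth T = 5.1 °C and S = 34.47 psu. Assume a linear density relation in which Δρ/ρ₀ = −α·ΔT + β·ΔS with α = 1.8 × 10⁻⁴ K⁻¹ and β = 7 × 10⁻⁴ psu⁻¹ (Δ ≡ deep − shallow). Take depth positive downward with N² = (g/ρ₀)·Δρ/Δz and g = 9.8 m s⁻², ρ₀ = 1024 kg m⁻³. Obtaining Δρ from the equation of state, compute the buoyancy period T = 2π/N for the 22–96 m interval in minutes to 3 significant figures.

ΔT = +0.3 K, ΔS = +4.83 psu (deep − shallow).
Δρ/ρ₀ = −αΔT + βΔS = -5.40 × 10⁻⁵ + 3.381 × 10⁻³ = 3.327 × 10⁻³, so Δρ ≈ 3.407 kg m⁻³.
N² = (g/ρ₀)·Δρ/Δz = g·(Δρ/ρ₀)/Δz = 9.8 × 3.327 × 10⁻³ / 74 = 4.4060 × 10⁻⁴ s⁻².
N = √(4.4060 × 10⁻⁴) = 0.020990 rad s⁻¹ → T = 2π/N = 299.34 s = 4.9890 min ≈ 4.99 min.

4.99 min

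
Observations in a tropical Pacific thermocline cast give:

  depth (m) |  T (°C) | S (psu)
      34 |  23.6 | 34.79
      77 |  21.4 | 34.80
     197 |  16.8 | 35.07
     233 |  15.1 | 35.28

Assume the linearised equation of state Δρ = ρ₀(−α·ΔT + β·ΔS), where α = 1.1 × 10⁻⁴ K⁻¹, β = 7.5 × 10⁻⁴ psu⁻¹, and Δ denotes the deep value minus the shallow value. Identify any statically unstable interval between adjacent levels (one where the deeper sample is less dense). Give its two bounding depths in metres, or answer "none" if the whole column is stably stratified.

Evaluate Δρ/ρ₀ = −αΔT + βΔS across each adjacent pair:
  34–77 m: −αΔT+βΔS = −(1.1 × 10⁻⁴)(-2.2)+(7.5 × 10⁻⁴)(+0.01) = 2.5 × 10⁻⁴ → stable
  77–197 m: −αΔT+βΔS = −(1.1 × 10⁻⁴)(-4.6)+(7.5 × 10⁻⁴)(+0.27) = 7.1 × 10⁻⁴ → stable
  197–233 m: −αΔT+βΔS = −(1.1 × 10⁻⁴)(-1.7)+(7.5 × 10⁻⁴)(+0.21) = 3.4 × 10⁻⁴ → stable
Every interval has Δρ > 0: the column is stably stratified throughout.

none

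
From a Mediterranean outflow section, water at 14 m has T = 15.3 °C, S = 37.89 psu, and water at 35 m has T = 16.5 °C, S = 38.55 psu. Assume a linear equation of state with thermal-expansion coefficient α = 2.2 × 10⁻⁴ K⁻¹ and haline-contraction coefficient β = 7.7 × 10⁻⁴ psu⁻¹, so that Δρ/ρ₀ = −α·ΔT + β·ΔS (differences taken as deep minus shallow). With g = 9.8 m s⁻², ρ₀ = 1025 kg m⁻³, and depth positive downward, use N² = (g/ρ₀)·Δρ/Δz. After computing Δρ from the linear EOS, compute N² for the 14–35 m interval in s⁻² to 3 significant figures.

1.14 × 10⁻⁴ s⁻²

ΔT = +1.2 K, ΔS = +0.66 psu (deep − shallow).
Δρ/ρ₀ = −αΔT + βΔS = -2.64 × 10⁻⁴ + 5.082 × 10⁻⁴ = 2.442 × 10⁻⁴, so Δρ ≈ 0.2503 kg m⁻³.
N² = (g/ρ₀)·Δρ/Δz = g·(Δρ/ρ₀)/Δz = 9.8 × 2.442 × 10⁻⁴ / 21 = 1.1396 × 10⁻⁴ s⁻² ≈ 1.14 × 10⁻⁴ s⁻².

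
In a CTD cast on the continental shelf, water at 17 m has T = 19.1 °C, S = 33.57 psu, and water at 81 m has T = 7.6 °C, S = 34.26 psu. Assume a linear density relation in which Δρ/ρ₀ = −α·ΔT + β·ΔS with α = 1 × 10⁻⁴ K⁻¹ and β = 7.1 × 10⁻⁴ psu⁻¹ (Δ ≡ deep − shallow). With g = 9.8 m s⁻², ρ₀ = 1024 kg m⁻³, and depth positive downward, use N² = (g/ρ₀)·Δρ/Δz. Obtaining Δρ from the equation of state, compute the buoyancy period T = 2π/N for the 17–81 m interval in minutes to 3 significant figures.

6.61 min

ΔT = -11.5 K, ΔS = +0.69 psu (deep − shallow).
Δρ/ρ₀ = −αΔT + βΔS = 1.15 × 10⁻³ + 4.899 × 10⁻⁴ = 1.6399 × 10⁻³, so Δρ ≈ 1.679 kg m⁻³.
N² = (g/ρ₀)·Δρ/Δz = g·(Δρ/ρ₀)/Δz = 9.8 × 1.6399 × 10⁻³ / 64 = 2.5111 × 10⁻⁴ s⁻².
N = √(2.5111 × 10⁻⁴) = 0.015846 rad s⁻¹ → T = 2π/N = 396.52 s = 6.6087 min ≈ 6.61 min.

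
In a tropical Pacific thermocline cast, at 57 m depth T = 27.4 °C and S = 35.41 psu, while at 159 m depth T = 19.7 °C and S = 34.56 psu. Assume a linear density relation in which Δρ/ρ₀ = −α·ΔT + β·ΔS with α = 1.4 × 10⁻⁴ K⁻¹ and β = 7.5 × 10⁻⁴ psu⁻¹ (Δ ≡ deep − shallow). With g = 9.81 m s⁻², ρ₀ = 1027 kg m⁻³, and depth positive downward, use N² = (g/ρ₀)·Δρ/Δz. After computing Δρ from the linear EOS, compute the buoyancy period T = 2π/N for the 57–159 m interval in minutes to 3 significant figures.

16.1 min

ΔT = -7.7 K, ΔS = -0.85 psu (deep − shallow).
Δρ/ρ₀ = −αΔT + βΔS = 1.078 × 10⁻³ − 6.375 × 10⁻⁴ = 4.405 × 10⁻⁴, so Δρ ≈ 0.4524 kg m⁻³.
N² = (g/ρ₀)·Δρ/Δz = g·(Δρ/ρ₀)/Δz = 9.81 × 4.405 × 10⁻⁴ / 102 = 4.2366 × 10⁻⁵ s⁻².
N = √(4.2366 × 10⁻⁵) = 6.5089 × 10⁻³ rad s⁻¹ → T = 2π/N = 965.32 s = 16.089 min ≈ 16.1 min.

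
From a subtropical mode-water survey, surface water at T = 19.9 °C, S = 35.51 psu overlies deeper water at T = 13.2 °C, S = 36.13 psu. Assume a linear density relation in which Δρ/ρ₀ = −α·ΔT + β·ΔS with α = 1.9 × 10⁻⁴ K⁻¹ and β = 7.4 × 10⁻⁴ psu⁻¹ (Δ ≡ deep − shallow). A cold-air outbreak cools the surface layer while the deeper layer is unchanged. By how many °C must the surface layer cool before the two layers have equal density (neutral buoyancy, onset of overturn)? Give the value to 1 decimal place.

9.1 °C

Neutral buoyancy requires Δρ = 0, i.e. −α(T_deep − T_surf′) + β(S_deep − S_surf) = 0.
T_surf′ = T_deep − (β/α)·ΔS = 13.2 − (7.4 × 10⁻⁴/1.9 × 10⁻⁴)·(+0.62) = 10.785 °C.
Cooling required: 19.9 − (10.785) = 9.115 °C.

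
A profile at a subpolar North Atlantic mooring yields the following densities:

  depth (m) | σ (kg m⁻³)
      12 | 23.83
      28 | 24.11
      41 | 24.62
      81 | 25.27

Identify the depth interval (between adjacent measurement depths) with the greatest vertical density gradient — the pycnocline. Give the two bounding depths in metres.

28–41 m

Compute the density gradient over each adjacent pair:
  12–28 m: Δρ/Δz = 0.28/16 = 0.018 kg m⁻⁴
  28–41 m: Δρ/Δz = 0.51/13 = 0.039 kg m⁻⁴
  41–81 m: Δρ/Δz = 0.65/40 = 0.016 kg m⁻⁴
The largest gradient is in the 28–41 m interval — the pycnocline.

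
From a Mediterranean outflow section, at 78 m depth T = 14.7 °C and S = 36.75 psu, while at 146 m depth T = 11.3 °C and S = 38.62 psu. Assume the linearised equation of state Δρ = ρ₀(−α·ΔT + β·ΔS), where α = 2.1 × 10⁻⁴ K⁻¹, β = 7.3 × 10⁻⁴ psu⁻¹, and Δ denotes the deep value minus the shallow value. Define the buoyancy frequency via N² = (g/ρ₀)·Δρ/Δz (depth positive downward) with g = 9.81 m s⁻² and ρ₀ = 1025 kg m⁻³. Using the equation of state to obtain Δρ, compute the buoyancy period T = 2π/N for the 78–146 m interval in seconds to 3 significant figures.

ΔT = -3.4 K, ΔS = +1.87 psu (deep − shallow).
Δρ/ρ₀ = −αΔT + βΔS = 7.14 × 10⁻⁴ + 1.3651 × 10⁻³ = 2.0791 × 10⁻³, so Δρ ≈ 2.131 kg m⁻³.
N² = (g/ρ₀)·Δρ/Δz = g·(Δρ/ρ₀)/Δz = 9.81 × 2.0791 × 10⁻³ / 68 = 2.9994 × 10⁻⁴ s⁻².
N = √(2.9994 × 10⁻⁴) = 0.017319 rad s⁻¹ → T = 2π/N = 362.79 s ≈ 363 s.

363 s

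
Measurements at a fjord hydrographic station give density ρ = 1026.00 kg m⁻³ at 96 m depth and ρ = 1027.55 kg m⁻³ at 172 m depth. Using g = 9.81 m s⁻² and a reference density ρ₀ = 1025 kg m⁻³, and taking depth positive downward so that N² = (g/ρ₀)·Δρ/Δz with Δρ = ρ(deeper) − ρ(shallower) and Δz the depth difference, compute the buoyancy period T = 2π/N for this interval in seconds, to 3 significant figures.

Δρ = 1027.55 − 1026.00 = 1.55 kg m⁻³ over Δz = 172 − 96 = 76 m.
N² = (9.81/1025) × (1.55/76) = 1.9519 × 10⁻⁴ s⁻².
N = √(1.9519 × 10⁻⁴) = 0.013971 rad s⁻¹, so T = 2π/N = 449.73 s ≈ 450 s.

450 s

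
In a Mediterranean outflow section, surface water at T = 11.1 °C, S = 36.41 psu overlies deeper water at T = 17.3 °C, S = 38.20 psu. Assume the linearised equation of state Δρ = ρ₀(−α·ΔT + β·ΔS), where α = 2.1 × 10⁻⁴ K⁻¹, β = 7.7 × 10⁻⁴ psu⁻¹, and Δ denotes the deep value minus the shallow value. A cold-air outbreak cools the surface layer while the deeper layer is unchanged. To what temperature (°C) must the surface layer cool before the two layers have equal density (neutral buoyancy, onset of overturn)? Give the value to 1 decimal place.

10.7 °C

Neutral buoyancy requires Δρ = 0, i.e. −α(T_deep − T_surf′) + β(S_deep − S_surf) = 0.
T_surf′ = T_deep − (β/α)·ΔS = 17.3 − (7.7 × 10⁻⁴/2.1 × 10⁻⁴)·(+1.79) = 10.737 °C.
Cooling required: 11.1 − (10.737) = 0.363 °C.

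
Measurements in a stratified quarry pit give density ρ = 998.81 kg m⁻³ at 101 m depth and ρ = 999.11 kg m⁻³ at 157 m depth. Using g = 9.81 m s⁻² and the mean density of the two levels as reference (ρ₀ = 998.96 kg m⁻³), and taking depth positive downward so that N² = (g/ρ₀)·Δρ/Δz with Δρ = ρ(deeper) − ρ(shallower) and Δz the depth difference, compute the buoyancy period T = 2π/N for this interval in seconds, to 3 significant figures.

Δρ = 999.11 − 998.81 = 0.30 kg m⁻³ over Δz = 157 − 101 = 56 m.
N² = (9.81/998.96) × (0.30/56) = 5.2608 × 10⁻⁵ s⁻².
N = √(5.2608 × 10⁻⁵) = 7.2531 × 10⁻³ rad s⁻¹, so T = 2π/N = 866.28 s ≈ 866 s.
N² > 0, so the interval is statically stable.

866 s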